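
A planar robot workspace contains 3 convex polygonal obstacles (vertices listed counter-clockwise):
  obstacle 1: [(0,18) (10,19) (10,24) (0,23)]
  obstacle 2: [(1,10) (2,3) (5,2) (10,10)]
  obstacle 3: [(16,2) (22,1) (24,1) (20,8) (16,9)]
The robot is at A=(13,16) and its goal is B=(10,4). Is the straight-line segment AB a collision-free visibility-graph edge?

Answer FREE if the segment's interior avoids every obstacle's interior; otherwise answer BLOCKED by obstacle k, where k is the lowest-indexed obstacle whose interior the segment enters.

FREE

Obstacle 1 [(0,18) (10,19) (10,24) (0,23)]:
  edge (0,18)–(10,19): clear
  edge (10,19)–(10,24): clear
  edge (10,24)–(0,23): clear
  edge (0,23)–(0,18): clear
  midpoint (23/2,10) outside
  → clear
Obstacle 2 [(1,10) (2,3) (5,2) (10,10)]:
  edge (1,10)–(2,3): clear
  edge (2,3)–(5,2): clear
  edge (5,2)–(10,10): clear
  edge (10,10)–(1,10): clear
  midpoint (23/2,10) outside
  → clear
Obstacle 3 [(16,2) (22,1) (24,1) (20,8) (16,9)]:
  edge (16,2)–(22,1): clear
  edge (22,1)–(24,1): clear
  edge (24,1)–(20,8): clear
  edge (20,8)–(16,9): clear
  edge (16,9)–(16,2): clear
  midpoint (23/2,10) outside
  → clear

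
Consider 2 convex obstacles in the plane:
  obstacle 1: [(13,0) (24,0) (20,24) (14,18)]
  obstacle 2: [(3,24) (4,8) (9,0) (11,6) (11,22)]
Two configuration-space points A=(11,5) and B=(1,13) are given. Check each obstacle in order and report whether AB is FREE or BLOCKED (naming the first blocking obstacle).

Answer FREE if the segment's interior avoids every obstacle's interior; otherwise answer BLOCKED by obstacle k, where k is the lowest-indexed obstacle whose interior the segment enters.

BLOCKED by obstacle 2

Obstacle 1 [(13,0) (24,0) (20,24) (14,18)]:
  edge (13,0)–(24,0): clear
  edge (24,0)–(20,24): clear
  edge (20,24)–(14,18): clear
  edge (14,18)–(13,0): clear
  midpoint (6,9) outside
  → clear
Obstacle 2 [(3,24) (4,8) (9,0) (11,6) (11,22)]:
  edge (3,24)–(4,8): crosses AB
  edge (4,8)–(9,0): clear
  edge (9,0)–(11,6): crosses AB
  edge (11,6)–(11,22): clear
  edge (11,22)–(3,24): clear
  → BLOCKED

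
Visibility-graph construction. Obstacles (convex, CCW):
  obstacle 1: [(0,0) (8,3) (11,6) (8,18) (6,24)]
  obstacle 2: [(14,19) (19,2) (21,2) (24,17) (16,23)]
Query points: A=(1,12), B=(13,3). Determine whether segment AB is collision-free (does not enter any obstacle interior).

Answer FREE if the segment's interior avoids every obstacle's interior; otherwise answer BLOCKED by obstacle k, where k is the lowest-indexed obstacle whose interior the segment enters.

BLOCKED by obstacle 1

Obstacle 1 [(0,0) (8,3) (11,6) (8,18) (6,24)]:
  edge (0,0)–(8,3): clear
  edge (8,3)–(11,6): crosses AB
  edge (11,6)–(8,18): clear
  edge (8,18)–(6,24): clear
  edge (6,24)–(0,0): crosses AB
  → BLOCKED
Obstacle 2 [(14,19) (19,2) (21,2) (24,17) (16,23)]:
  edge (14,19)–(19,2): clear
  edge (19,2)–(21,2): clear
  edge (21,2)–(24,17): clear
  edge (24,17)–(16,23): clear
  edge (16,23)–(14,19): clear
  midpoint (7,15/2) outside
  → clear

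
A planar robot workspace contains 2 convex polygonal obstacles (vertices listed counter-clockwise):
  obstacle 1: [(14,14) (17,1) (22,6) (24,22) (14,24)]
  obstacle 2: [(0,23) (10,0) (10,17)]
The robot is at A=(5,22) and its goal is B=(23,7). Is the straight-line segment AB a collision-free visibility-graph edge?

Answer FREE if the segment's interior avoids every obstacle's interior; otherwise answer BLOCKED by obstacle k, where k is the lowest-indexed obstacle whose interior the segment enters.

Obstacle 1 [(14,14) (17,1) (22,6) (24,22) (14,24)]:
  edge (14,14)–(17,1): clear
  edge (17,1)–(22,6): clear
  edge (22,6)–(24,22): crosses AB
  edge (24,22)–(14,24): clear
  edge (14,24)–(14,14): crosses AB
  → BLOCKED
Obstacle 2 [(0,23) (10,0) (10,17)]:
  edge (0,23)–(10,0): clear
  edge (10,0)–(10,17): clear
  edge (10,17)–(0,23): clear
  midpoint (14,29/2) outside
  → clear

BLOCKED by obstacle 1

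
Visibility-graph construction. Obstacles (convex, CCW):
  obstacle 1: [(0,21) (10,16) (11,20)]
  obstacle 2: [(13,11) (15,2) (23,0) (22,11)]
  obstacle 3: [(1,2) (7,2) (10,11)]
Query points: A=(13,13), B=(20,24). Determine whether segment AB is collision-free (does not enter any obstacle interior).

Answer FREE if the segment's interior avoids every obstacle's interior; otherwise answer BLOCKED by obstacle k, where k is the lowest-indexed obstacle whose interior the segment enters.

FREE

Obstacle 1 [(0,21) (10,16) (11,20)]:
  edge (0,21)–(10,16): clear
  edge (10,16)–(11,20): clear
  edge (11,20)–(0,21): clear
  midpoint (33/2,37/2) outside
  → clear
Obstacle 2 [(13,11) (15,2) (23,0) (22,11)]:
  edge (13,11)–(15,2): clear
  edge (15,2)–(23,0): clear
  edge (23,0)–(22,11): clear
  edge (22,11)–(13,11): clear
  midpoint (33/2,37/2) outside
  → clear
Obstacle 3 [(1,2) (7,2) (10,11)]:
  edge (1,2)–(7,2): clear
  edge (7,2)–(10,11): clear
  edge (10,11)–(1,2): clear
  midpoint (33/2,37/2) outside
  → clear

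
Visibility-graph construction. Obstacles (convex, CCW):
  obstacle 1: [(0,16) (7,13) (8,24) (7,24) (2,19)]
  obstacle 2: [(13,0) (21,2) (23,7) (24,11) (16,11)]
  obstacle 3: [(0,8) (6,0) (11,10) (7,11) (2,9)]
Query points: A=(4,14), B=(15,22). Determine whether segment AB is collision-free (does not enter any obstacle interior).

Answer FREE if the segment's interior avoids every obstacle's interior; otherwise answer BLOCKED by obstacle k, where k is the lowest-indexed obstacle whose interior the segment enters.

Obstacle 1 [(0,16) (7,13) (8,24) (7,24) (2,19)]:
  edge (0,16)–(7,13): crosses AB
  edge (7,13)–(8,24): crosses AB
  edge (8,24)–(7,24): clear
  edge (7,24)–(2,19): clear
  edge (2,19)–(0,16): clear
  → BLOCKED
Obstacle 2 [(13,0) (21,2) (23,7) (24,11) (16,11)]:
  edge (13,0)–(21,2): clear
  edge (21,2)–(23,7): clear
  edge (23,7)–(24,11): clear
  edge (24,11)–(16,11): clear
  edge (16,11)–(13,0): clear
  midpoint (19/2,18) outside
  → clear
Obstacle 3 [(0,8) (6,0) (11,10) (7,11) (2,9)]:
  edge (0,8)–(6,0): clear
  edge (6,0)–(11,10): clear
  edge (11,10)–(7,11): clear
  edge (7,11)–(2,9): clear
  edge (2,9)–(0,8): clear
  midpoint (19/2,18) outside
  → clear

BLOCKED by obstacle 1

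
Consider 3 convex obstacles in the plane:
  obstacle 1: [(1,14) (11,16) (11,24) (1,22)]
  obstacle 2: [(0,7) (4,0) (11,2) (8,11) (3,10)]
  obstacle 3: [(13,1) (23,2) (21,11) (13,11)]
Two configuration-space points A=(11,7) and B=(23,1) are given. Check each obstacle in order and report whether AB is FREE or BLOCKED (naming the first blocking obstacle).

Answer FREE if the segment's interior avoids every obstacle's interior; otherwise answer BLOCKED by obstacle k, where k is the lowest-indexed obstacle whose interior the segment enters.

BLOCKED by obstacle 3

Obstacle 1 [(1,14) (11,16) (11,24) (1,22)]:
  edge (1,14)–(11,16): clear
  edge (11,16)–(11,24): clear
  edge (11,24)–(1,22): clear
  edge (1,22)–(1,14): clear
  midpoint (17,4) outside
  → clear
Obstacle 2 [(0,7) (4,0) (11,2) (8,11) (3,10)]:
  edge (0,7)–(4,0): clear
  edge (4,0)–(11,2): clear
  edge (11,2)–(8,11): clear
  edge (8,11)–(3,10): clear
  edge (3,10)–(0,7): clear
  midpoint (17,4) outside
  → clear
Obstacle 3 [(13,1) (23,2) (21,11) (13,11)]:
  edge (13,1)–(23,2): crosses AB
  edge (23,2)–(21,11): clear
  edge (21,11)–(13,11): clear
  edge (13,11)–(13,1): crosses AB
  → BLOCKED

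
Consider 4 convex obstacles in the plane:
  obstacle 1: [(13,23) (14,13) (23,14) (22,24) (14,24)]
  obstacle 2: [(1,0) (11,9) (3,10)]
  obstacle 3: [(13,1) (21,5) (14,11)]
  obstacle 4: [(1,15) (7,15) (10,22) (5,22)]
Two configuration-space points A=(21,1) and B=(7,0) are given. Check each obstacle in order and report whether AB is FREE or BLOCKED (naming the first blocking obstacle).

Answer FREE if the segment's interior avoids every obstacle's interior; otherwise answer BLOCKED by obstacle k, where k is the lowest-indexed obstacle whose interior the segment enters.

FREE

Obstacle 1 [(13,23) (14,13) (23,14) (22,24) (14,24)]:
  edge (13,23)–(14,13): clear
  edge (14,13)–(23,14): clear
  edge (23,14)–(22,24): clear
  edge (22,24)–(14,24): clear
  edge (14,24)–(13,23): clear
  midpoint (14,1/2) outside
  → clear
Obstacle 2 [(1,0) (11,9) (3,10)]:
  edge (1,0)–(11,9): clear
  edge (11,9)–(3,10): clear
  edge (3,10)–(1,0): clear
  midpoint (14,1/2) outside
  → clear
Obstacle 3 [(13,1) (21,5) (14,11)]:
  edge (13,1)–(21,5): clear
  edge (21,5)–(14,11): clear
  edge (14,11)–(13,1): clear
  midpoint (14,1/2) outside
  → clear
Obstacle 4 [(1,15) (7,15) (10,22) (5,22)]:
  edge (1,15)–(7,15): clear
  edge (7,15)–(10,22): clear
  edge (10,22)–(5,22): clear
  edge (5,22)–(1,15): clear
  midpoint (14,1/2) outside
  → clear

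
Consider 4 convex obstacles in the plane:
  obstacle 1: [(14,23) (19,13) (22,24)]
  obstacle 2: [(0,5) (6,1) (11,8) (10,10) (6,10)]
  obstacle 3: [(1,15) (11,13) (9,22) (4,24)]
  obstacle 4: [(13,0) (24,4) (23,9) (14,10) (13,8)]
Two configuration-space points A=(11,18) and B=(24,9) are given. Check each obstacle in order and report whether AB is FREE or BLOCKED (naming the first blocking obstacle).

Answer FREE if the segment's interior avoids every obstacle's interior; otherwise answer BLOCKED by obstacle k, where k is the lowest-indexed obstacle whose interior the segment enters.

Obstacle 1 [(14,23) (19,13) (22,24)]:
  edge (14,23)–(19,13): clear
  edge (19,13)–(22,24): clear
  edge (22,24)–(14,23): clear
  midpoint (35/2,27/2) outside
  → clear
Obstacle 2 [(0,5) (6,1) (11,8) (10,10) (6,10)]:
  edge (0,5)–(6,1): clear
  edge (6,1)–(11,8): clear
  edge (11,8)–(10,10): clear
  edge (10,10)–(6,10): clear
  edge (6,10)–(0,5): clear
  midpoint (35/2,27/2) outside
  → clear
Obstacle 3 [(1,15) (11,13) (9,22) (4,24)]:
  edge (1,15)–(11,13): clear
  edge (11,13)–(9,22): clear
  edge (9,22)–(4,24): clear
  edge (4,24)–(1,15): clear
  midpoint (35/2,27/2) outside
  → clear
Obstacle 4 [(13,0) (24,4) (23,9) (14,10) (13,8)]:
  edge (13,0)–(24,4): clear
  edge (24,4)–(23,9): clear
  edge (23,9)–(14,10): clear
  edge (14,10)–(13,8): clear
  edge (13,8)–(13,0): clear
  midpoint (35/2,27/2) outside
  → clear

FREE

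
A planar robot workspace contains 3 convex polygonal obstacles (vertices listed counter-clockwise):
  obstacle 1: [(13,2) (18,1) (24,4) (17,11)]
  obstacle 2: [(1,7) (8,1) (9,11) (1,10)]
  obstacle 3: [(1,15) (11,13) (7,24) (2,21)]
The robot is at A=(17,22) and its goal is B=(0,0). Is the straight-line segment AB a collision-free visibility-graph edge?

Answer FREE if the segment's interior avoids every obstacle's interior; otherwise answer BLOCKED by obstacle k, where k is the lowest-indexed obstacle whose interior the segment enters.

Obstacle 1 [(13,2) (18,1) (24,4) (17,11)]:
  edge (13,2)–(18,1): clear
  edge (18,1)–(24,4): clear
  edge (24,4)–(17,11): clear
  edge (17,11)–(13,2): clear
  midpoint (17/2,11) outside
  → clear
Obstacle 2 [(1,7) (8,1) (9,11) (1,10)]:
  edge (1,7)–(8,1): crosses AB
  edge (8,1)–(9,11): clear
  edge (9,11)–(1,10): crosses AB
  edge (1,10)–(1,7): clear
  → BLOCKED
Obstacle 3 [(1,15) (11,13) (7,24) (2,21)]:
  edge (1,15)–(11,13): crosses AB
  edge (11,13)–(7,24): crosses AB
  edge (7,24)–(2,21): clear
  edge (2,21)–(1,15): clear
  → BLOCKED

BLOCKED by obstacle 2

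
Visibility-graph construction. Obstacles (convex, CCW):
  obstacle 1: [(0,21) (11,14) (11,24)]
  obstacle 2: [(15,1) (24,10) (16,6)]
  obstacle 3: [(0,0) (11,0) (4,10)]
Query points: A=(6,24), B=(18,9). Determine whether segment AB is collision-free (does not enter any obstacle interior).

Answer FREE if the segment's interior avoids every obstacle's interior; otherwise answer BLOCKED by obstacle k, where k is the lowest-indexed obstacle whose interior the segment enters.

BLOCKED by obstacle 1

Obstacle 1 [(0,21) (11,14) (11,24)]:
  edge (0,21)–(11,14): clear
  edge (11,14)–(11,24): crosses AB
  edge (11,24)–(0,21): crosses AB
  → BLOCKED
Obstacle 2 [(15,1) (24,10) (16,6)]:
  edge (15,1)–(24,10): clear
  edge (24,10)–(16,6): clear
  edge (16,6)–(15,1): clear
  midpoint (12,33/2) outside
  → clear
Obstacle 3 [(0,0) (11,0) (4,10)]:
  edge (0,0)–(11,0): clear
  edge (11,0)–(4,10): clear
  edge (4,10)–(0,0): clear
  midpoint (12,33/2) outside
  → clear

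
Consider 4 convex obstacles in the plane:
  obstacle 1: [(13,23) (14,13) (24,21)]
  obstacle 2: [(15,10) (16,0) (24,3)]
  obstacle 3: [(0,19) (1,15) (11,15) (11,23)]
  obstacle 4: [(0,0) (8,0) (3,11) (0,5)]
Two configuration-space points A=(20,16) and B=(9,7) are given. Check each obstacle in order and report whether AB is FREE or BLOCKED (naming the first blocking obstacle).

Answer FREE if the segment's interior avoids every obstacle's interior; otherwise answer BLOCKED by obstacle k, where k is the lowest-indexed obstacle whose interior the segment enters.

Obstacle 1 [(13,23) (14,13) (24,21)]:
  edge (13,23)–(14,13): clear
  edge (14,13)–(24,21): clear
  edge (24,21)–(13,23): clear
  midpoint (29/2,23/2) outside
  → clear
Obstacle 2 [(15,10) (16,0) (24,3)]:
  edge (15,10)–(16,0): clear
  edge (16,0)–(24,3): clear
  edge (24,3)–(15,10): clear
  midpoint (29/2,23/2) outside
  → clear
Obstacle 3 [(0,19) (1,15) (11,15) (11,23)]:
  edge (0,19)–(1,15): clear
  edge (1,15)–(11,15): clear
  edge (11,15)–(11,23): clear
  edge (11,23)–(0,19): clear
  midpoint (29/2,23/2) outside
  → clear
Obstacle 4 [(0,0) (8,0) (3,11) (0,5)]:
  edge (0,0)–(8,0): clear
  edge (8,0)–(3,11): clear
  edge (3,11)–(0,5): clear
  edge (0,5)–(0,0): clear
  midpoint (29/2,23/2) outside
  → clear

FREE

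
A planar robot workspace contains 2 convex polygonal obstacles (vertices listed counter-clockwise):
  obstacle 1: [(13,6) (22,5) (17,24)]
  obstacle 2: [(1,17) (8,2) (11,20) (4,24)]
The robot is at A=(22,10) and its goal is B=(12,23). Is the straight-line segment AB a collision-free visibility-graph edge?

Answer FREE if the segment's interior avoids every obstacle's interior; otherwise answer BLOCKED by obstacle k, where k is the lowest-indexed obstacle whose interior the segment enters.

BLOCKED by obstacle 1

Obstacle 1 [(13,6) (22,5) (17,24)]:
  edge (13,6)–(22,5): clear
  edge (22,5)–(17,24): crosses AB
  edge (17,24)–(13,6): crosses AB
  → BLOCKED
Obstacle 2 [(1,17) (8,2) (11,20) (4,24)]:
  edge (1,17)–(8,2): clear
  edge (8,2)–(11,20): clear
  edge (11,20)–(4,24): clear
  edge (4,24)–(1,17): clear
  midpoint (17,33/2) outside
  → clear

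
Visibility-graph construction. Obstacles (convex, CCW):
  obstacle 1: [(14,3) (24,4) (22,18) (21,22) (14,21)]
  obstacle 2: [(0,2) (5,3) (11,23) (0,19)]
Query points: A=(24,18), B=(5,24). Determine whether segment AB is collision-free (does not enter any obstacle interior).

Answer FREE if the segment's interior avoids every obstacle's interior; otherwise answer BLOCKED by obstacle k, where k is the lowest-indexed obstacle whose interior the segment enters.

Obstacle 1 [(14,3) (24,4) (22,18) (21,22) (14,21)]:
  edge (14,3)–(24,4): clear
  edge (24,4)–(22,18): clear
  edge (22,18)–(21,22): crosses AB
  edge (21,22)–(14,21): crosses AB
  edge (14,21)–(14,3): clear
  → BLOCKED
Obstacle 2 [(0,2) (5,3) (11,23) (0,19)]:
  edge (0,2)–(5,3): clear
  edge (5,3)–(11,23): crosses AB
  edge (11,23)–(0,19): crosses AB
  edge (0,19)–(0,2): clear
  → BLOCKED

BLOCKED by obstacle 1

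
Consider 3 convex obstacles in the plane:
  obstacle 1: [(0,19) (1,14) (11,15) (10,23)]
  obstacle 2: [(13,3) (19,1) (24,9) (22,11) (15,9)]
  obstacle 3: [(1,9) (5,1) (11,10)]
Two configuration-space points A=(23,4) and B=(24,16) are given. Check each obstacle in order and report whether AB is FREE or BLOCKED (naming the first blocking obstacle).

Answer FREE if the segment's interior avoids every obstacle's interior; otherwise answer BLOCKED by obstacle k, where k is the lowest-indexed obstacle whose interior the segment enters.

BLOCKED by obstacle 2

Obstacle 1 [(0,19) (1,14) (11,15) (10,23)]:
  edge (0,19)–(1,14): clear
  edge (1,14)–(11,15): clear
  edge (11,15)–(10,23): clear
  edge (10,23)–(0,19): clear
  midpoint (47/2,10) outside
  → clear
Obstacle 2 [(13,3) (19,1) (24,9) (22,11) (15,9)]:
  edge (13,3)–(19,1): clear
  edge (19,1)–(24,9): crosses AB
  edge (24,9)–(22,11): crosses AB
  edge (22,11)–(15,9): clear
  edge (15,9)–(13,3): clear
  → BLOCKED
Obstacle 3 [(1,9) (5,1) (11,10)]:
  edge (1,9)–(5,1): clear
  edge (5,1)–(11,10): clear
  edge (11,10)–(1,9): clear
  midpoint (47/2,10) outside
  → clear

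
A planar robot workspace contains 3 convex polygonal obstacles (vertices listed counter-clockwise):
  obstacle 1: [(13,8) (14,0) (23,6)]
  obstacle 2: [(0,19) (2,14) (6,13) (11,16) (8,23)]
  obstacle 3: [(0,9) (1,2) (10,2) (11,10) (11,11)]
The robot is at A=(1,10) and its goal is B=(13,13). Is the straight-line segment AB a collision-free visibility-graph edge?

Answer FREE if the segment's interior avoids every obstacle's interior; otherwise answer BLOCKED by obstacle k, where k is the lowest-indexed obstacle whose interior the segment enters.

Obstacle 1 [(13,8) (14,0) (23,6)]:
  edge (13,8)–(14,0): clear
  edge (14,0)–(23,6): clear
  edge (23,6)–(13,8): clear
  midpoint (7,23/2) outside
  → clear
Obstacle 2 [(0,19) (2,14) (6,13) (11,16) (8,23)]:
  edge (0,19)–(2,14): clear
  edge (2,14)–(6,13): clear
  edge (6,13)–(11,16): clear
  edge (11,16)–(8,23): clear
  edge (8,23)–(0,19): clear
  midpoint (7,23/2) outside
  → clear
Obstacle 3 [(0,9) (1,2) (10,2) (11,10) (11,11)]:
  edge (0,9)–(1,2): clear
  edge (1,2)–(10,2): clear
  edge (10,2)–(11,10): clear
  edge (11,10)–(11,11): clear
  edge (11,11)–(0,9): clear
  midpoint (7,23/2) outside
  → clear

FREE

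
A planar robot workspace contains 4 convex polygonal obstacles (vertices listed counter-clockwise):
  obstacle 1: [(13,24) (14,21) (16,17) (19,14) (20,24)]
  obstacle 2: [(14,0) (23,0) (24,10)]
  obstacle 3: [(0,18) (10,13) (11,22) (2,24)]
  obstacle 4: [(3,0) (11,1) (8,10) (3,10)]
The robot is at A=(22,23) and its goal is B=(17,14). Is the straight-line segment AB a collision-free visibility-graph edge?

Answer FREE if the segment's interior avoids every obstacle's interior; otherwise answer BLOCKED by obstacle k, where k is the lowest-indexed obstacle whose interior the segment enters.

Obstacle 1 [(13,24) (14,21) (16,17) (19,14) (20,24)]:
  edge (13,24)–(14,21): clear
  edge (14,21)–(16,17): clear
  edge (16,17)–(19,14): crosses AB
  edge (19,14)–(20,24): crosses AB
  edge (20,24)–(13,24): clear
  → BLOCKED
Obstacle 2 [(14,0) (23,0) (24,10)]:
  edge (14,0)–(23,0): clear
  edge (23,0)–(24,10): clear
  edge (24,10)–(14,0): clear
  midpoint (39/2,37/2) outside
  → clear
Obstacle 3 [(0,18) (10,13) (11,22) (2,24)]:
  edge (0,18)–(10,13): clear
  edge (10,13)–(11,22): clear
  edge (11,22)–(2,24): clear
  edge (2,24)–(0,18): clear
  midpoint (39/2,37/2) outside
  → clear
Obstacle 4 [(3,0) (11,1) (8,10) (3,10)]:
  edge (3,0)–(11,1): clear
  edge (11,1)–(8,10): clear
  edge (8,10)–(3,10): clear
  edge (3,10)–(3,0): clear
  midpoint (39/2,37/2) outside
  → clear

BLOCKED by obstacle 1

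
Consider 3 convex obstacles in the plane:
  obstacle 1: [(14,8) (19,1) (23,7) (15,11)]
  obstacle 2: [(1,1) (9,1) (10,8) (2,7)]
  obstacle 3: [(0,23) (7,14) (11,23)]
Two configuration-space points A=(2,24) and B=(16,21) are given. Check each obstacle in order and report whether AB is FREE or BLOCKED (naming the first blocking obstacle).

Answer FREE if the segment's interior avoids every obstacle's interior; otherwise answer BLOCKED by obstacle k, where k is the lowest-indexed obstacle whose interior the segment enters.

BLOCKED by obstacle 3

Obstacle 1 [(14,8) (19,1) (23,7) (15,11)]:
  edge (14,8)–(19,1): clear
  edge (19,1)–(23,7): clear
  edge (23,7)–(15,11): clear
  edge (15,11)–(14,8): clear
  midpoint (9,45/2) outside
  → clear
Obstacle 2 [(1,1) (9,1) (10,8) (2,7)]:
  edge (1,1)–(9,1): clear
  edge (9,1)–(10,8): clear
  edge (10,8)–(2,7): clear
  edge (2,7)–(1,1): clear
  midpoint (9,45/2) outside
  → clear
Obstacle 3 [(0,23) (7,14) (11,23)]:
  edge (0,23)–(7,14): clear
  edge (7,14)–(11,23): crosses AB
  edge (11,23)–(0,23): crosses AB
  → BLOCKED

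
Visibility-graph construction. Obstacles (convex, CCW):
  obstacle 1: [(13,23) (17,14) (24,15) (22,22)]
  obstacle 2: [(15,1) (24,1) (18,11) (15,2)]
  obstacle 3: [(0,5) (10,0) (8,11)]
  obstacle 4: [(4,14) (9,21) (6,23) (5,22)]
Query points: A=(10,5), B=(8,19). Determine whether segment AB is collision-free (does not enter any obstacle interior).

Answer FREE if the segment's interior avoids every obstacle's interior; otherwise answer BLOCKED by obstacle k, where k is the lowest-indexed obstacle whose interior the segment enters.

Obstacle 1 [(13,23) (17,14) (24,15) (22,22)]:
  edge (13,23)–(17,14): clear
  edge (17,14)–(24,15): clear
  edge (24,15)–(22,22): clear
  edge (22,22)–(13,23): clear
  midpoint (9,12) outside
  → clear
Obstacle 2 [(15,1) (24,1) (18,11) (15,2)]:
  edge (15,1)–(24,1): clear
  edge (24,1)–(18,11): clear
  edge (18,11)–(15,2): clear
  edge (15,2)–(15,1): clear
  midpoint (9,12) outside
  → clear
Obstacle 3 [(0,5) (10,0) (8,11)]:
  edge (0,5)–(10,0): clear
  edge (10,0)–(8,11): clear
  edge (8,11)–(0,5): clear
  midpoint (9,12) outside
  → clear
Obstacle 4 [(4,14) (9,21) (6,23) (5,22)]:
  edge (4,14)–(9,21): clear
  edge (9,21)–(6,23): clear
  edge (6,23)–(5,22): clear
  edge (5,22)–(4,14): clear
  midpoint (9,12) outside
  → clear

FREE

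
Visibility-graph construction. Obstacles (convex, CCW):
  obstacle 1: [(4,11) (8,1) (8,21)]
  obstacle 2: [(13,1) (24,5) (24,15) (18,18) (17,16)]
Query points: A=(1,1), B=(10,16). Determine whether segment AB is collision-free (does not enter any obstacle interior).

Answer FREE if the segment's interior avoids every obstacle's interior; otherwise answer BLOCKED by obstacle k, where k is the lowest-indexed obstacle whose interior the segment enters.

BLOCKED by obstacle 1

Obstacle 1 [(4,11) (8,1) (8,21)]:
  edge (4,11)–(8,1): crosses AB
  edge (8,1)–(8,21): crosses AB
  edge (8,21)–(4,11): clear
  → BLOCKED
Obstacle 2 [(13,1) (24,5) (24,15) (18,18) (17,16)]:
  edge (13,1)–(24,5): clear
  edge (24,5)–(24,15): clear
  edge (24,15)–(18,18): clear
  edge (18,18)–(17,16): clear
  edge (17,16)–(13,1): clear
  midpoint (11/2,17/2) outside
  → clear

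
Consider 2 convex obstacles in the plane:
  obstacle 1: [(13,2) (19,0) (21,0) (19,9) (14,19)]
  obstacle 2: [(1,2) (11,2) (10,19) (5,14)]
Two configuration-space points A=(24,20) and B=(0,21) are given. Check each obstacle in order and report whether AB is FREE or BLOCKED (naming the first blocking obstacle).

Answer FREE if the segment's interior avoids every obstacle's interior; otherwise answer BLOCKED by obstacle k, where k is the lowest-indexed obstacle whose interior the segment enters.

FREE

Obstacle 1 [(13,2) (19,0) (21,0) (19,9) (14,19)]:
  edge (13,2)–(19,0): clear
  edge (19,0)–(21,0): clear
  edge (21,0)–(19,9): clear
  edge (19,9)–(14,19): clear
  edge (14,19)–(13,2): clear
  midpoint (12,41/2) outside
  → clear
Obstacle 2 [(1,2) (11,2) (10,19) (5,14)]:
  edge (1,2)–(11,2): clear
  edge (11,2)–(10,19): clear
  edge (10,19)–(5,14): clear
  edge (5,14)–(1,2): clear
  midpoint (12,41/2) outside
  → clear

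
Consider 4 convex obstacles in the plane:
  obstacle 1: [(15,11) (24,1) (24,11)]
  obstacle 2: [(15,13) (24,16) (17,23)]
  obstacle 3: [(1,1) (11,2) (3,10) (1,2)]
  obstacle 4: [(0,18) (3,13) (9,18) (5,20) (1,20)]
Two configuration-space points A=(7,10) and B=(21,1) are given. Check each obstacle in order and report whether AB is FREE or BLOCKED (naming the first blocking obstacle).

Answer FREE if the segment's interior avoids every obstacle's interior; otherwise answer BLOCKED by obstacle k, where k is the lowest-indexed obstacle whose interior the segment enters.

Obstacle 1 [(15,11) (24,1) (24,11)]:
  edge (15,11)–(24,1): clear
  edge (24,1)–(24,11): clear
  edge (24,11)–(15,11): clear
  midpoint (14,11/2) outside
  → clear
Obstacle 2 [(15,13) (24,16) (17,23)]:
  edge (15,13)–(24,16): clear
  edge (24,16)–(17,23): clear
  edge (17,23)–(15,13): clear
  midpoint (14,11/2) outside
  → clear
Obstacle 3 [(1,1) (11,2) (3,10) (1,2)]:
  edge (1,1)–(11,2): clear
  edge (11,2)–(3,10): clear
  edge (3,10)–(1,2): clear
  edge (1,2)–(1,1): clear
  midpoint (14,11/2) outside
  → clear
Obstacle 4 [(0,18) (3,13) (9,18) (5,20) (1,20)]:
  edge (0,18)–(3,13): clear
  edge (3,13)–(9,18): clear
  edge (9,18)–(5,20): clear
  edge (5,20)–(1,20): clear
  edge (1,20)–(0,18): clear
  midpoint (14,11/2) outside
  → clear

FREE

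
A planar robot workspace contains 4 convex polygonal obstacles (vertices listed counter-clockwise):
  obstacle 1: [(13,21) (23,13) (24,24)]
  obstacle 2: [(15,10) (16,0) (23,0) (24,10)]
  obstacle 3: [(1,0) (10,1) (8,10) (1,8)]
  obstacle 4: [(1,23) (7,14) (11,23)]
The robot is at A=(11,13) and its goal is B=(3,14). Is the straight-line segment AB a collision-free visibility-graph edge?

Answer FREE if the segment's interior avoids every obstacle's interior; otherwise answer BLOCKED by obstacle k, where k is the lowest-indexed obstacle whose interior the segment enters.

Obstacle 1 [(13,21) (23,13) (24,24)]:
  edge (13,21)–(23,13): clear
  edge (23,13)–(24,24): clear
  edge (24,24)–(13,21): clear
  midpoint (7,27/2) outside
  → clear
Obstacle 2 [(15,10) (16,0) (23,0) (24,10)]:
  edge (15,10)–(16,0): clear
  edge (16,0)–(23,0): clear
  edge (23,0)–(24,10): clear
  edge (24,10)–(15,10): clear
  midpoint (7,27/2) outside
  → clear
Obstacle 3 [(1,0) (10,1) (8,10) (1,8)]:
  edge (1,0)–(10,1): clear
  edge (10,1)–(8,10): clear
  edge (8,10)–(1,8): clear
  edge (1,8)–(1,0): clear
  midpoint (7,27/2) outside
  → clear
Obstacle 4 [(1,23) (7,14) (11,23)]:
  edge (1,23)–(7,14): clear
  edge (7,14)–(11,23): clear
  edge (11,23)–(1,23): clear
  midpoint (7,27/2) outside
  → clear

FREE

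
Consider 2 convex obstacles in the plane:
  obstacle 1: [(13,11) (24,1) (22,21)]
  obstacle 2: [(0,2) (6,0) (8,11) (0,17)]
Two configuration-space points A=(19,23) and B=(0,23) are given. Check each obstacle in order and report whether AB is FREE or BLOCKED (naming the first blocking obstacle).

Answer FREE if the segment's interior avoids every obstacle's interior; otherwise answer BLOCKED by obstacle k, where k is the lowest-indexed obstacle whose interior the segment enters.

FREE

Obstacle 1 [(13,11) (24,1) (22,21)]:
  edge (13,11)–(24,1): clear
  edge (24,1)–(22,21): clear
  edge (22,21)–(13,11): clear
  midpoint (19/2,23) outside
  → clear
Obstacle 2 [(0,2) (6,0) (8,11) (0,17)]:
  edge (0,2)–(6,0): clear
  edge (6,0)–(8,11): clear
  edge (8,11)–(0,17): clear
  edge (0,17)–(0,2): clear
  midpoint (19/2,23) outside
  → clear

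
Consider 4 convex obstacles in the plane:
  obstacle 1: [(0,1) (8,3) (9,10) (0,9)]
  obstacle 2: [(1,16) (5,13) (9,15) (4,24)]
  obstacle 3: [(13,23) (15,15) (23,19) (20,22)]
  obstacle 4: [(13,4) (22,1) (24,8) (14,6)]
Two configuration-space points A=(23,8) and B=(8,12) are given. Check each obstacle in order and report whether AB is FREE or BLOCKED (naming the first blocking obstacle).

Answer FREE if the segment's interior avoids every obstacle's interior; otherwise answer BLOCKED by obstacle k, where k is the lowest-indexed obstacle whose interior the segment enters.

Obstacle 1 [(0,1) (8,3) (9,10) (0,9)]:
  edge (0,1)–(8,3): clear
  edge (8,3)–(9,10): clear
  edge (9,10)–(0,9): clear
  edge (0,9)–(0,1): clear
  midpoint (31/2,10) outside
  → clear
Obstacle 2 [(1,16) (5,13) (9,15) (4,24)]:
  edge (1,16)–(5,13): clear
  edge (5,13)–(9,15): clear
  edge (9,15)–(4,24): clear
  edge (4,24)–(1,16): clear
  midpoint (31/2,10) outside
  → clear
Obstacle 3 [(13,23) (15,15) (23,19) (20,22)]:
  edge (13,23)–(15,15): clear
  edge (15,15)–(23,19): clear
  edge (23,19)–(20,22): clear
  edge (20,22)–(13,23): clear
  midpoint (31/2,10) outside
  → clear
Obstacle 4 [(13,4) (22,1) (24,8) (14,6)]:
  edge (13,4)–(22,1): clear
  edge (22,1)–(24,8): clear
  edge (24,8)–(14,6): clear
  edge (14,6)–(13,4): clear
  midpoint (31/2,10) outside
  → clear

FREE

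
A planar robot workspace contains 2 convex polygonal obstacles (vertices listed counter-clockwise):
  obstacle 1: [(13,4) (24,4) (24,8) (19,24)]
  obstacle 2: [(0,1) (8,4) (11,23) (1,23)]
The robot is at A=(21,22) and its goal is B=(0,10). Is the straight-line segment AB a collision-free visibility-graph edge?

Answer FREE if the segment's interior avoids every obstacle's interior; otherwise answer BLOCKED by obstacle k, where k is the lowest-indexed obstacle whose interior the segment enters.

Obstacle 1 [(13,4) (24,4) (24,8) (19,24)]:
  edge (13,4)–(24,4): clear
  edge (24,4)–(24,8): clear
  edge (24,8)–(19,24): crosses AB
  edge (19,24)–(13,4): crosses AB
  → BLOCKED
Obstacle 2 [(0,1) (8,4) (11,23) (1,23)]:
  edge (0,1)–(8,4): clear
  edge (8,4)–(11,23): crosses AB
  edge (11,23)–(1,23): clear
  edge (1,23)–(0,1): crosses AB
  → BLOCKED

BLOCKED by obstacle 1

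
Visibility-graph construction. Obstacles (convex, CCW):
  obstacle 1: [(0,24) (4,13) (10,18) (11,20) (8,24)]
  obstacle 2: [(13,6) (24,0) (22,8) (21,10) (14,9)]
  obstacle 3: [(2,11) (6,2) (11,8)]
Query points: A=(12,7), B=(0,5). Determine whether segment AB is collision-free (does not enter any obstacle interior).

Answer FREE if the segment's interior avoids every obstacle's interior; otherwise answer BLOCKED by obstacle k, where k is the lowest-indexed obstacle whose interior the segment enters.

Obstacle 1 [(0,24) (4,13) (10,18) (11,20) (8,24)]:
  edge (0,24)–(4,13): clear
  edge (4,13)–(10,18): clear
  edge (10,18)–(11,20): clear
  edge (11,20)–(8,24): clear
  edge (8,24)–(0,24): clear
  midpoint (6,6) outside
  → clear
Obstacle 2 [(13,6) (24,0) (22,8) (21,10) (14,9)]:
  edge (13,6)–(24,0): clear
  edge (24,0)–(22,8): clear
  edge (22,8)–(21,10): clear
  edge (21,10)–(14,9): clear
  edge (14,9)–(13,6): clear
  midpoint (6,6) outside
  → clear
Obstacle 3 [(2,11) (6,2) (11,8)]:
  edge (2,11)–(6,2): crosses AB
  edge (6,2)–(11,8): crosses AB
  edge (11,8)–(2,11): clear
  → BLOCKED

BLOCKED by obstacle 3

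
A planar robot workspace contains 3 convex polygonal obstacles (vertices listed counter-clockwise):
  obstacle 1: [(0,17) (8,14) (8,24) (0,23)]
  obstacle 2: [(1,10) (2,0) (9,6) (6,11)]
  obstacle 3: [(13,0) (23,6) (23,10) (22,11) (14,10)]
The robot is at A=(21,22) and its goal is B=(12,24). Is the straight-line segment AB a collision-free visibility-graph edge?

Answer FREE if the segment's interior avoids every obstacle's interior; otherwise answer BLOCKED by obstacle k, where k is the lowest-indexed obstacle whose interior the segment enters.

Obstacle 1 [(0,17) (8,14) (8,24) (0,23)]:
  edge (0,17)–(8,14): clear
  edge (8,14)–(8,24): clear
  edge (8,24)–(0,23): clear
  edge (0,23)–(0,17): clear
  midpoint (33/2,23) outside
  → clear
Obstacle 2 [(1,10) (2,0) (9,6) (6,11)]:
  edge (1,10)–(2,0): clear
  edge (2,0)–(9,6): clear
  edge (9,6)–(6,11): clear
  edge (6,11)–(1,10): clear
  midpoint (33/2,23) outside
  → clear
Obstacle 3 [(13,0) (23,6) (23,10) (22,11) (14,10)]:
  edge (13,0)–(23,6): clear
  edge (23,6)–(23,10): clear
  edge (23,10)–(22,11): clear
  edge (22,11)–(14,10): clear
  edge (14,10)–(13,0): clear
  midpoint (33/2,23) outside
  → clear

FREE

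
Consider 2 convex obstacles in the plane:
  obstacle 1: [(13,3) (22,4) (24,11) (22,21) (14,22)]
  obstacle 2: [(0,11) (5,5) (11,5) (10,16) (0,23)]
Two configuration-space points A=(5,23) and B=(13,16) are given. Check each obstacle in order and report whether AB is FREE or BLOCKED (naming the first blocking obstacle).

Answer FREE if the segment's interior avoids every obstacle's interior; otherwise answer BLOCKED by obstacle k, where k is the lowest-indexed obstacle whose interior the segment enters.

Obstacle 1 [(13,3) (22,4) (24,11) (22,21) (14,22)]:
  edge (13,3)–(22,4): clear
  edge (22,4)–(24,11): clear
  edge (24,11)–(22,21): clear
  edge (22,21)–(14,22): clear
  edge (14,22)–(13,3): clear
  midpoint (9,39/2) outside
  → clear
Obstacle 2 [(0,11) (5,5) (11,5) (10,16) (0,23)]:
  edge (0,11)–(5,5): clear
  edge (5,5)–(11,5): clear
  edge (11,5)–(10,16): clear
  edge (10,16)–(0,23): clear
  edge (0,23)–(0,11): clear
  midpoint (9,39/2) outside
  → clear

FREE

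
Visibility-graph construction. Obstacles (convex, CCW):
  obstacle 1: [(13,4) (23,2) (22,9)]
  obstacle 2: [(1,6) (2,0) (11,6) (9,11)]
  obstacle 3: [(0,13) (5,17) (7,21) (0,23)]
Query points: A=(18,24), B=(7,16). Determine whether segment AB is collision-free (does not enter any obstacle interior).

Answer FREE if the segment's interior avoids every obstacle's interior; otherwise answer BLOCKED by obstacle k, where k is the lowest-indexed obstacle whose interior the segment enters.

Obstacle 1 [(13,4) (23,2) (22,9)]:
  edge (13,4)–(23,2): clear
  edge (23,2)–(22,9): clear
  edge (22,9)–(13,4): clear
  midpoint (25/2,20) outside
  → clear
Obstacle 2 [(1,6) (2,0) (11,6) (9,11)]:
  edge (1,6)–(2,0): clear
  edge (2,0)–(11,6): clear
  edge (11,6)–(9,11): clear
  edge (9,11)–(1,6): clear
  midpoint (25/2,20) outside
  → clear
Obstacle 3 [(0,13) (5,17) (7,21) (0,23)]:
  edge (0,13)–(5,17): clear
  edge (5,17)–(7,21): clear
  edge (7,21)–(0,23): clear
  edge (0,23)–(0,13): clear
  midpoint (25/2,20) outside
  → clear

FREE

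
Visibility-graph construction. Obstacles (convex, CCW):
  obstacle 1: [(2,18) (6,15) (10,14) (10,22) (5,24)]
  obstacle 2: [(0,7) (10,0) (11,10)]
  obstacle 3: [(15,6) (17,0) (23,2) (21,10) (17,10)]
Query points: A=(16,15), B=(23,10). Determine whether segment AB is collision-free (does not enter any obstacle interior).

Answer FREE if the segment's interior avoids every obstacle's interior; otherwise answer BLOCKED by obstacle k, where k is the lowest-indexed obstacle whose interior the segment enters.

Obstacle 1 [(2,18) (6,15) (10,14) (10,22) (5,24)]:
  edge (2,18)–(6,15): clear
  edge (6,15)–(10,14): clear
  edge (10,14)–(10,22): clear
  edge (10,22)–(5,24): clear
  edge (5,24)–(2,18): clear
  midpoint (39/2,25/2) outside
  → clear
Obstacle 2 [(0,7) (10,0) (11,10)]:
  edge (0,7)–(10,0): clear
  edge (10,0)–(11,10): clear
  edge (11,10)–(0,7): clear
  midpoint (39/2,25/2) outside
  → clear
Obstacle 3 [(15,6) (17,0) (23,2) (21,10) (17,10)]:
  edge (15,6)–(17,0): clear
  edge (17,0)–(23,2): clear
  edge (23,2)–(21,10): clear
  edge (21,10)–(17,10): clear
  edge (17,10)–(15,6): clear
  midpoint (39/2,25/2) outside
  → clear

FREE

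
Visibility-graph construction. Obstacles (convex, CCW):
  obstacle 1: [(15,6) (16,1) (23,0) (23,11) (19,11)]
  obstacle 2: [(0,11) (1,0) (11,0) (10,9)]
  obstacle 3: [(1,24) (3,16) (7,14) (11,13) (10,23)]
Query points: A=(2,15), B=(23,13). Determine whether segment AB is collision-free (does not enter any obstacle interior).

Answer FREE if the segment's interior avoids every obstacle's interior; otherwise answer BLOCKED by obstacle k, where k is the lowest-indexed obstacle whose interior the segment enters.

Obstacle 1 [(15,6) (16,1) (23,0) (23,11) (19,11)]:
  edge (15,6)–(16,1): clear
  edge (16,1)–(23,0): clear
  edge (23,0)–(23,11): clear
  edge (23,11)–(19,11): clear
  edge (19,11)–(15,6): clear
  midpoint (25/2,14) outside
  → clear
Obstacle 2 [(0,11) (1,0) (11,0) (10,9)]:
  edge (0,11)–(1,0): clear
  edge (1,0)–(11,0): clear
  edge (11,0)–(10,9): clear
  edge (10,9)–(0,11): clear
  midpoint (25/2,14) outside
  → clear
Obstacle 3 [(1,24) (3,16) (7,14) (11,13) (10,23)]:
  edge (1,24)–(3,16): clear
  edge (3,16)–(7,14): crosses AB
  edge (7,14)–(11,13): clear
  edge (11,13)–(10,23): crosses AB
  edge (10,23)–(1,24): clear
  → BLOCKED

BLOCKED by obstacle 3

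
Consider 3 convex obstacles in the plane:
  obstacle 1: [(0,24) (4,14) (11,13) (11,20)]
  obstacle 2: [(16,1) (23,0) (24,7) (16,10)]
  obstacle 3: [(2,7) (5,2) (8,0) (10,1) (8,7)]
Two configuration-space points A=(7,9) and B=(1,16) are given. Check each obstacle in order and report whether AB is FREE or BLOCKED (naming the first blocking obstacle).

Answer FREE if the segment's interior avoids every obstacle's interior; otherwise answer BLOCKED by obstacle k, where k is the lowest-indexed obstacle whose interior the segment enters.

FREE

Obstacle 1 [(0,24) (4,14) (11,13) (11,20)]:
  edge (0,24)–(4,14): clear
  edge (4,14)–(11,13): clear
  edge (11,13)–(11,20): clear
  edge (11,20)–(0,24): clear
  midpoint (4,25/2) outside
  → clear
Obstacle 2 [(16,1) (23,0) (24,7) (16,10)]:
  edge (16,1)–(23,0): clear
  edge (23,0)–(24,7): clear
  edge (24,7)–(16,10): clear
  edge (16,10)–(16,1): clear
  midpoint (4,25/2) outside
  → clear
Obstacle 3 [(2,7) (5,2) (8,0) (10,1) (8,7)]:
  edge (2,7)–(5,2): clear
  edge (5,2)–(8,0): clear
  edge (8,0)–(10,1): clear
  edge (10,1)–(8,7): clear
  edge (8,7)–(2,7): clear
  midpoint (4,25/2) outside
  → clear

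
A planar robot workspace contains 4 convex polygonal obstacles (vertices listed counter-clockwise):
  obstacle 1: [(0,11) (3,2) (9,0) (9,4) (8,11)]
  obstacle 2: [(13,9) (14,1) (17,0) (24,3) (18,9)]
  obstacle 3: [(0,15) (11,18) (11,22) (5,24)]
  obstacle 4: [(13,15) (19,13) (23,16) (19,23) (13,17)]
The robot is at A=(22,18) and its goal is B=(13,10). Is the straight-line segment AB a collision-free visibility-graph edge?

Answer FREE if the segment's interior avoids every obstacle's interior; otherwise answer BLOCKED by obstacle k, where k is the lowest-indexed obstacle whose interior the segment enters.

Obstacle 1 [(0,11) (3,2) (9,0) (9,4) (8,11)]:
  edge (0,11)–(3,2): clear
  edge (3,2)–(9,0): clear
  edge (9,0)–(9,4): clear
  edge (9,4)–(8,11): clear
  edge (8,11)–(0,11): clear
  midpoint (35/2,14) outside
  → clear
Obstacle 2 [(13,9) (14,1) (17,0) (24,3) (18,9)]:
  edge (13,9)–(14,1): clear
  edge (14,1)–(17,0): clear
  edge (17,0)–(24,3): clear
  edge (24,3)–(18,9): clear
  edge (18,9)–(13,9): clear
  midpoint (35/2,14) outside
  → clear
Obstacle 3 [(0,15) (11,18) (11,22) (5,24)]:
  edge (0,15)–(11,18): clear
  edge (11,18)–(11,22): clear
  edge (11,22)–(5,24): clear
  edge (5,24)–(0,15): clear
  midpoint (35/2,14) outside
  → clear
Obstacle 4 [(13,15) (19,13) (23,16) (19,23) (13,17)]:
  edge (13,15)–(19,13): crosses AB
  edge (19,13)–(23,16): clear
  edge (23,16)–(19,23): crosses AB
  edge (19,23)–(13,17): clear
  edge (13,17)–(13,15): clear
  → BLOCKED

BLOCKED by obstacle 4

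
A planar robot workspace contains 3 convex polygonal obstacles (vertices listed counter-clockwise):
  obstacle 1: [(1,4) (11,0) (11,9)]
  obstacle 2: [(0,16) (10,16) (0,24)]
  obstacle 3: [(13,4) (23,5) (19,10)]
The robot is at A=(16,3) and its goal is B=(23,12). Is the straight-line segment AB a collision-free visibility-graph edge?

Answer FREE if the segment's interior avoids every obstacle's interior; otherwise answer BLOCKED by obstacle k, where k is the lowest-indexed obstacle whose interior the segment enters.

Obstacle 1 [(1,4) (11,0) (11,9)]:
  edge (1,4)–(11,0): clear
  edge (11,0)–(11,9): clear
  edge (11,9)–(1,4): clear
  midpoint (39/2,15/2) outside
  → clear
Obstacle 2 [(0,16) (10,16) (0,24)]:
  edge (0,16)–(10,16): clear
  edge (10,16)–(0,24): clear
  edge (0,24)–(0,16): clear
  midpoint (39/2,15/2) outside
  → clear
Obstacle 3 [(13,4) (23,5) (19,10)]:
  edge (13,4)–(23,5): crosses AB
  edge (23,5)–(19,10): crosses AB
  edge (19,10)–(13,4): clear
  → BLOCKED

BLOCKED by obstacle 3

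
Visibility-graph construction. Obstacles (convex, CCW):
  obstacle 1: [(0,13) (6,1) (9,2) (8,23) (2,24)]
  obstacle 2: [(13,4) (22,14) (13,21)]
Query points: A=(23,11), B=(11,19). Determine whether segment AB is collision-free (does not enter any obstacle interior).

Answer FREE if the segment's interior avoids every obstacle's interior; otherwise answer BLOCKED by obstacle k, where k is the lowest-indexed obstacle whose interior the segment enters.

BLOCKED by obstacle 2

Obstacle 1 [(0,13) (6,1) (9,2) (8,23) (2,24)]:
  edge (0,13)–(6,1): clear
  edge (6,1)–(9,2): clear
  edge (9,2)–(8,23): clear
  edge (8,23)–(2,24): clear
  edge (2,24)–(0,13): clear
  midpoint (17,15) outside
  → clear
Obstacle 2 [(13,4) (22,14) (13,21)]:
  edge (13,4)–(22,14): crosses AB
  edge (22,14)–(13,21): clear
  edge (13,21)–(13,4): crosses AB
  → BLOCKED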